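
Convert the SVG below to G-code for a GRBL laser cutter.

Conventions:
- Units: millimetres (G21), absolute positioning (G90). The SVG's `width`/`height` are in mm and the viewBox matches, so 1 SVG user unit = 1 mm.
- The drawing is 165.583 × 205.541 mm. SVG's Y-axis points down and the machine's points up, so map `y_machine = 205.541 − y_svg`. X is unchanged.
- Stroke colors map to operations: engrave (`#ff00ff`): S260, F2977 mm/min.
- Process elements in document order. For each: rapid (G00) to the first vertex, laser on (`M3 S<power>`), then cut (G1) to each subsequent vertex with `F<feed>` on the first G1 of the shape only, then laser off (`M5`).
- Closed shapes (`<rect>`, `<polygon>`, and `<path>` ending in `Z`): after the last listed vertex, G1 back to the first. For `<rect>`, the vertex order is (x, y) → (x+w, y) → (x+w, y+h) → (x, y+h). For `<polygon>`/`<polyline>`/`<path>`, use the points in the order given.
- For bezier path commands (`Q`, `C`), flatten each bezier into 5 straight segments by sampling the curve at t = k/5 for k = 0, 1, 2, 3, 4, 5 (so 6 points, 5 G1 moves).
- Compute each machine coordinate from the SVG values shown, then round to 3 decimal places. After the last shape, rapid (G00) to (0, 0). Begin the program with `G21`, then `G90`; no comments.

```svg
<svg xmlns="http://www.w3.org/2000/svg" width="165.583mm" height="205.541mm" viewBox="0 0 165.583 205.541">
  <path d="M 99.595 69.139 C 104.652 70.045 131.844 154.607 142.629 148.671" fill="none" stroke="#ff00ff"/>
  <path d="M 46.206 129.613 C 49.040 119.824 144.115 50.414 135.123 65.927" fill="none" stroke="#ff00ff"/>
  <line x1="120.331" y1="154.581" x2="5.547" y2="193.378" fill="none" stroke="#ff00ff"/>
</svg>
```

viewBox `0 0 165.583 205.541` with mm width/height → 1 unit = 1 mm. Flip: y_m = 205.541 − y_svg.

**Shape 1** — `<path>` cubic bezier, stroke `#ff00ff` → engrave (S260, F2977). Control points (SVG): P0=(99.595,69.139), P1=(104.652,70.045), P2=(131.844,154.607), P3=(142.629,148.671); sampled at t=k/5. Machine vertices: (99.595,136.402) → (104.977,127.213) → (113.822,106.306) → (124.278,82.040) → (134.497,62.775) → (142.629,56.870). Open path.

**Shape 2** — `<path>` cubic bezier, stroke `#ff00ff` → engrave (S260, F2977). Control points (SVG): P0=(46.206,129.613), P1=(49.040,119.824), P2=(144.115,50.414), P3=(135.123,65.927); sampled at t=k/5. Machine vertices: (46.206,75.928) → (57.405,87.800) → (81.319,107.042) → (108.525,126.717) → (129.601,139.887) → (135.123,139.614). Open path.

**Shape 3** — `<line>` line segment, stroke `#ff00ff` → engrave (S260, F2977). Machine vertices: (120.331,50.960) → (5.547,12.163). Open path.

G21
G90
G00 X99.595 Y136.402
M3 S260
G1 X104.977 Y127.213 F2977
G1 X113.822 Y106.306
G1 X124.278 Y82.040
G1 X134.497 Y62.775
G1 X142.629 Y56.870
M5
G00 X46.206 Y75.928
M3 S260
G1 X57.405 Y87.800 F2977
G1 X81.319 Y107.042
G1 X108.525 Y126.717
G1 X129.601 Y139.887
G1 X135.123 Y139.614
M5
G00 X120.331 Y50.960
M3 S260
G1 X5.547 Y12.163 F2977
M5
G00 X0.000 Y0.000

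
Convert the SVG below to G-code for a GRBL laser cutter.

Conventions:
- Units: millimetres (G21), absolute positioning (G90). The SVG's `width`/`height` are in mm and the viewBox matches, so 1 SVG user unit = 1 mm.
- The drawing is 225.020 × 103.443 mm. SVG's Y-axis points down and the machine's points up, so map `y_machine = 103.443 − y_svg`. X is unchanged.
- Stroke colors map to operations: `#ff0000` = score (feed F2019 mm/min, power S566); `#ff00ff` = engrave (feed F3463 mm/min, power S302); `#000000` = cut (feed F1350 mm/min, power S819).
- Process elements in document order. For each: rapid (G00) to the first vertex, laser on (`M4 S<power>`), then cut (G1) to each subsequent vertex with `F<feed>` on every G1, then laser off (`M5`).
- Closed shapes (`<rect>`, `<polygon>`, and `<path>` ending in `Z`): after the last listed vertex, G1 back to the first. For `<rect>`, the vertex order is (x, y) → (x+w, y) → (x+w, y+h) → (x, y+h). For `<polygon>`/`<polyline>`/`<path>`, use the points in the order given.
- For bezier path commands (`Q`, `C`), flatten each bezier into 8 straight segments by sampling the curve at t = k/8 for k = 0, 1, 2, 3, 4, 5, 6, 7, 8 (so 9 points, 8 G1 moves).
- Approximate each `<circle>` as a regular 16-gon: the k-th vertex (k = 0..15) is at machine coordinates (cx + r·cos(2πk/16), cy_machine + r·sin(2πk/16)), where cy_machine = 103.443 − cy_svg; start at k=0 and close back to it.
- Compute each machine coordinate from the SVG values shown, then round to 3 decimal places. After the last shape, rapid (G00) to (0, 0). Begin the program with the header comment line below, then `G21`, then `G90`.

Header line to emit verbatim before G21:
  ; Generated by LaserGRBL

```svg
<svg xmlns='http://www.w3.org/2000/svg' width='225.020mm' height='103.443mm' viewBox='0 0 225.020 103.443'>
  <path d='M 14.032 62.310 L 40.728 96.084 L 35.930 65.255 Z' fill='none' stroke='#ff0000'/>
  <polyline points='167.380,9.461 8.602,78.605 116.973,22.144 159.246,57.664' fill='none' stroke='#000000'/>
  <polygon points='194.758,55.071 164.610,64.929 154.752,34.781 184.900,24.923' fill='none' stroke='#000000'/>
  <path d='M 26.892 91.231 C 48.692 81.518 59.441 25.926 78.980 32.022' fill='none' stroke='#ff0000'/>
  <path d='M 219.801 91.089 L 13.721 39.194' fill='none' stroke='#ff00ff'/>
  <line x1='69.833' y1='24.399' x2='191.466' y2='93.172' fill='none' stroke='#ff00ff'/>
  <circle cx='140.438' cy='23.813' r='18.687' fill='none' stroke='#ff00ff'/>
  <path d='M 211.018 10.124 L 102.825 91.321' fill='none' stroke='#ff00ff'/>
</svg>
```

; Generated by LaserGRBL
G21
G90
G00 X14.032 Y41.133
M4 S566
G1 X40.728 Y7.359 F2019
G1 X35.930 Y38.188 F2019
G1 X14.032 Y41.133 F2019
M5
G00 X167.380 Y93.982
M4 S819
G1 X8.602 Y24.838 F1350
G1 X116.973 Y81.299 F1350
G1 X159.246 Y45.779 F1350
M5
G00 X194.758 Y48.372
M4 S819
G1 X164.610 Y38.514 F1350
G1 X154.752 Y68.662 F1350
G1 X184.900 Y78.520 F1350
G1 X194.758 Y48.372 F1350
M5
G00 X26.892 Y12.212
M4 S566
G1 X34.588 Y17.795 F2019
G1 X41.480 Y26.418 F2019
G1 X47.801 Y36.822 F2019
G1 X53.784 Y47.745 F2019
G1 X59.661 Y57.927 F2019
G1 X65.664 Y66.107 F2019
G1 X72.026 Y71.025 F2019
G1 X78.980 Y71.421 F2019
M5
G00 X219.801 Y12.354
M4 S302
G1 X13.721 Y64.249 F3463
M5
G00 X69.833 Y79.044
M4 S302
G1 X191.466 Y10.271 F3463
M5
G00 X159.125 Y79.630
M4 S302
G1 X157.703 Y86.781 F3463
G1 X153.652 Y92.844 F3463
G1 X147.589 Y96.895 F3463
G1 X140.438 Y98.317 F3463
G1 X133.287 Y96.895 F3463
G1 X127.224 Y92.844 F3463
G1 X123.173 Y86.781 F3463
G1 X121.751 Y79.630 F3463
G1 X123.173 Y72.479 F3463
G1 X127.224 Y66.416 F3463
G1 X133.287 Y62.365 F3463
G1 X140.438 Y60.943 F3463
G1 X147.589 Y62.365 F3463
G1 X153.652 Y66.416 F3463
G1 X157.703 Y72.479 F3463
G1 X159.125 Y79.630 F3463
M5
G00 X211.018 Y93.319
M4 S302
G1 X102.825 Y12.122 F3463
M5
G00 X0.000 Y0.000

viewBox `0 0 225.020 103.443` with mm width/height → 1 unit = 1 mm. Flip: y_m = 103.443 − y_svg.

**Shape 1** — `<path>` closed polygon, stroke `#ff0000` → score (S566, F2019). Machine vertices: (14.032,41.133) → (40.728,7.359) → (35.930,38.188) → (14.032,41.133). Closed: final G1 returns to the first vertex.

**Shape 2** — `<polyline>` open polyline, stroke `#000000` → cut (S819, F1350). Machine vertices: (167.380,93.982) → (8.602,24.838) → (116.973,81.299) → (159.246,45.779). Open path.

**Shape 3** — `<polygon>` regular polygon, stroke `#000000` → cut (S819, F1350). Machine vertices: (194.758,48.372) → (164.610,38.514) → (154.752,68.662) → (184.900,78.520) → (194.758,48.372). Closed: final G1 returns to the first vertex.

**Shape 4** — `<path>` cubic bezier, stroke `#ff0000` → score (S566, F2019). Control points (SVG): P0=(26.892,91.231), P1=(48.692,81.518), P2=(59.441,25.926), P3=(78.980,32.022); sampled at t=k/8. Machine vertices: (26.892,12.212) → (34.588,17.795) → (41.480,26.418) → (47.801,36.822) → (53.784,47.745) → (59.661,57.927) → (65.664,66.107) → (72.026,71.025) → (78.980,71.421). Open path.

**Shape 5** — `<path>` line segment, stroke `#ff00ff` → engrave (S302, F3463). Machine vertices: (219.801,12.354) → (13.721,64.249). Open path.

**Shape 6** — `<line>` line segment, stroke `#ff00ff` → engrave (S302, F3463). Machine vertices: (69.833,79.044) → (191.466,10.271). Open path.

**Shape 7** — `<circle>` circle, stroke `#ff00ff` → engrave (S302, F3463). Machine vertices: (159.125,79.630) → (157.703,86.781) → (153.652,92.844) → (147.589,96.895) → (140.438,98.317) → (133.287,96.895) → (127.224,92.844) → (123.173,86.781) → (121.751,79.630) → (123.173,72.479) → (127.224,66.416) → (133.287,62.365) → (140.438,60.943) → (147.589,62.365) → (153.652,66.416) → (157.703,72.479) → (159.125,79.630). Closed: final G1 returns to the first vertex.

**Shape 8** — `<path>` line segment, stroke `#ff00ff` → engrave (S302, F3463). Machine vertices: (211.018,93.319) → (102.825,12.122). Open path.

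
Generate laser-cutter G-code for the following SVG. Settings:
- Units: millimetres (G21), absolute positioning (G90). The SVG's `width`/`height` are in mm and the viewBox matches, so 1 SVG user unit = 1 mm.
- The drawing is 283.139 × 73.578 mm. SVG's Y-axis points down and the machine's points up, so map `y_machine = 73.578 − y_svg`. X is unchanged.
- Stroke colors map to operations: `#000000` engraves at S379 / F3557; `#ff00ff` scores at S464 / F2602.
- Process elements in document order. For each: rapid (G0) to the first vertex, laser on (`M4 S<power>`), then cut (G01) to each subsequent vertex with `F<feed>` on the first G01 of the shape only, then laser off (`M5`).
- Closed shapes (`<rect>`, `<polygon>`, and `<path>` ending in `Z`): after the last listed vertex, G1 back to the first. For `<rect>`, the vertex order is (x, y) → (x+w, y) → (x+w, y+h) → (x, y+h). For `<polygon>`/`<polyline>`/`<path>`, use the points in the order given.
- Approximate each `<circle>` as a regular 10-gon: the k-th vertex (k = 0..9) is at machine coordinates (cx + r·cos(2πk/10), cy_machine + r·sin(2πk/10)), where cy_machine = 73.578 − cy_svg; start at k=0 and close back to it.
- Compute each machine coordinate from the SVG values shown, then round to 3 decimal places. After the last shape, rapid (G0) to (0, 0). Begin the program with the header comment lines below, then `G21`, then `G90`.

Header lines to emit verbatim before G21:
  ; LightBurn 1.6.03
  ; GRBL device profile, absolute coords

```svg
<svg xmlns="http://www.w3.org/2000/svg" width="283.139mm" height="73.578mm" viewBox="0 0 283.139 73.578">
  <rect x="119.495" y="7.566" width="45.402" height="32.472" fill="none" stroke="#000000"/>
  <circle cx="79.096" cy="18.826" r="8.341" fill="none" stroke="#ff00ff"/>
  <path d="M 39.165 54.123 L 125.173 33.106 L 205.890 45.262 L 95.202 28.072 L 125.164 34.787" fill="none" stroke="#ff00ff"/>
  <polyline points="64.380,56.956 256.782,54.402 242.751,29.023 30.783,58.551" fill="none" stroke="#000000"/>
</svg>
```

1 u = 1 mm; y_m = 73.578 − y.

[1] `<rect>` rectangle, #000000→engrave S379 F3557: (119.495,66.012) → (164.897,66.012) → (164.897,33.540) → (119.495,33.540) → (119.495,66.012) (closed)

[2] `<circle>` circle, #ff00ff→score S464 F2602: (87.437,54.752) → (85.844,59.655) → (81.674,62.685) → (76.518,62.685) → (72.348,59.655) → (70.755,54.752) → (72.348,49.849) → (76.518,46.819) → (81.674,46.819) → (85.844,49.849) → (87.437,54.752) (closed)

[3] `<path>` open polyline, #ff00ff→score S464 F2602: (39.165,19.455) → (125.173,40.472) → (205.890,28.316) → (95.202,45.506) → (125.164,38.791)

[4] `<polyline>` open polyline, #000000→engrave S379 F3557: (64.380,16.622) → (256.782,19.176) → (242.751,44.555) → (30.783,15.027)

; LightBurn 1.6.03
; GRBL device profile, absolute coords
G21
G90
G0 X119.495 Y66.012
M4 S379
G01 X164.897 Y66.012 F3557
G01 X164.897 Y33.540
G01 X119.495 Y33.540
G01 X119.495 Y66.012
M5
G0 X87.437 Y54.752
M4 S464
G01 X85.844 Y59.655 F2602
G01 X81.674 Y62.685
G01 X76.518 Y62.685
G01 X72.348 Y59.655
G01 X70.755 Y54.752
G01 X72.348 Y49.849
G01 X76.518 Y46.819
G01 X81.674 Y46.819
G01 X85.844 Y49.849
G01 X87.437 Y54.752
M5
G0 X39.165 Y19.455
M4 S464
G01 X125.173 Y40.472 F2602
G01 X205.890 Y28.316
G01 X95.202 Y45.506
G01 X125.164 Y38.791
M5
G0 X64.380 Y16.622
M4 S379
G01 X256.782 Y19.176 F3557
G01 X242.751 Y44.555
G01 X30.783 Y15.027
M5
G0 X0.000 Y0.000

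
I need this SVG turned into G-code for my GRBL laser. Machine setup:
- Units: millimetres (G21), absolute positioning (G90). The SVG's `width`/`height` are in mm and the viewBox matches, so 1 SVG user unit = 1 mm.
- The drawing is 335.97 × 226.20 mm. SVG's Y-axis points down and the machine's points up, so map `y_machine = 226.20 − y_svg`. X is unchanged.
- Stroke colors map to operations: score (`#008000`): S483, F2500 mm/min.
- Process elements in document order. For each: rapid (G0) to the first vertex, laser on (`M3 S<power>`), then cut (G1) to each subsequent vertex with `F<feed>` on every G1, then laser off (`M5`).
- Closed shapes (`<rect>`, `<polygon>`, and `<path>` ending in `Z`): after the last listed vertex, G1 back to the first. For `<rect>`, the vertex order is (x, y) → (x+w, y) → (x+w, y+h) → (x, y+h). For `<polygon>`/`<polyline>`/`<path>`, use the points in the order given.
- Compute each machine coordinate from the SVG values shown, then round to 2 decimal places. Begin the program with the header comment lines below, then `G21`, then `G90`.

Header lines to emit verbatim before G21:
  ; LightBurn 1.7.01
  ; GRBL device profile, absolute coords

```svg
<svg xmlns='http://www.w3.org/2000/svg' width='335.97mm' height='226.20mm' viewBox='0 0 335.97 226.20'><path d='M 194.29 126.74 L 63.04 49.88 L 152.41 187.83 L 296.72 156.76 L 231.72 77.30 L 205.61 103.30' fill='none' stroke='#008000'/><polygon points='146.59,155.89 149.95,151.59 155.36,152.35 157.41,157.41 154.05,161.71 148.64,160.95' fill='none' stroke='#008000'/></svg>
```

viewBox `0 0 335.97 226.20` with mm width/height → 1 unit = 1 mm. Flip: y_m = 226.20 − y_svg.

**Shape 1** — `<path>` open polyline, stroke `#008000` → score (S483, F2500). Machine vertices: (194.29,99.46) → (63.04,176.32) → (152.41,38.37) → (296.72,69.44) → (231.72,148.90) → (205.61,122.90). Open path.

**Shape 2** — `<polygon>` regular polygon, stroke `#008000` → score (S483, F2500). Machine vertices: (146.59,70.31) → (149.95,74.61) → (155.36,73.85) → (157.41,68.79) → (154.05,64.49) → (148.64,65.25) → (146.59,70.31). Closed: final G1 returns to the first vertex.

; LightBurn 1.7.01
; GRBL device profile, absolute coords
G21
G90
G0 X194.29 Y99.46
M3 S483
G1 X63.04 Y176.32 F2500
G1 X152.41 Y38.37 F2500
G1 X296.72 Y69.44 F2500
G1 X231.72 Y148.90 F2500
G1 X205.61 Y122.90 F2500
M5
G0 X146.59 Y70.31
M3 S483
G1 X149.95 Y74.61 F2500
G1 X155.36 Y73.85 F2500
G1 X157.41 Y68.79 F2500
G1 X154.05 Y64.49 F2500
G1 X148.64 Y65.25 F2500
G1 X146.59 Y70.31 F2500
M5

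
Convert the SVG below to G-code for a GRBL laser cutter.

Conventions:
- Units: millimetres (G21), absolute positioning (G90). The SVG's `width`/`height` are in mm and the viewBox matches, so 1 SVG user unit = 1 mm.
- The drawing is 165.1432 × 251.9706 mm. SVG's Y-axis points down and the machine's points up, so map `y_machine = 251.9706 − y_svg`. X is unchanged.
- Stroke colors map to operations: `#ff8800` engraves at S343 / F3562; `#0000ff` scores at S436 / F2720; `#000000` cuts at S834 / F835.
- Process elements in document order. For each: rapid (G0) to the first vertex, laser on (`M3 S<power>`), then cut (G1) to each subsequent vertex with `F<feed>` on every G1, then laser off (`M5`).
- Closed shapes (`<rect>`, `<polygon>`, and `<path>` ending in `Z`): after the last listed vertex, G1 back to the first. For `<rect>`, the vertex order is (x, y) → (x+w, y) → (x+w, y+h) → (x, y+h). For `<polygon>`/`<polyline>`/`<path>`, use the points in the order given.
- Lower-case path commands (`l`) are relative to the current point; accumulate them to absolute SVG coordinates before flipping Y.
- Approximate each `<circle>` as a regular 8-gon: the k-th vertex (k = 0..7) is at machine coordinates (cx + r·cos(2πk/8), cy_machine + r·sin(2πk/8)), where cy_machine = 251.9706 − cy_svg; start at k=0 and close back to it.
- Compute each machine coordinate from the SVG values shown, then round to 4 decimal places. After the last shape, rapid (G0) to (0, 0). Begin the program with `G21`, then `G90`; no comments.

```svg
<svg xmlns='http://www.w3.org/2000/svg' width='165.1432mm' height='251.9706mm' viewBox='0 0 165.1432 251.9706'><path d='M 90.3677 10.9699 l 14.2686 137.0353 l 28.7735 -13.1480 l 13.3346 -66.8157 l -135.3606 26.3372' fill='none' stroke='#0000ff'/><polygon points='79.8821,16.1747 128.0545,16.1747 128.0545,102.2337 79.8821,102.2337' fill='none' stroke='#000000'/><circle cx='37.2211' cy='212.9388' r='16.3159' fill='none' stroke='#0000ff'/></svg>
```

G21
G90
G0 X90.3677 Y241.0007
M3 S436
G1 X104.6363 Y103.9654 F2720
G1 X133.4098 Y117.1134 F2720
G1 X146.7444 Y183.9291 F2720
G1 X11.3838 Y157.5919 F2720
M5
G0 X79.8821 Y235.7959
M3 S834
G1 X128.0545 Y235.7959 F835
G1 X128.0545 Y149.7369 F835
G1 X79.8821 Y149.7369 F835
G1 X79.8821 Y235.7959 F835
M5
G0 X53.5370 Y39.0318
M3 S436
G1 X48.7582 Y50.5689 F2720
G1 X37.2211 Y55.3477 F2720
G1 X25.6840 Y50.5689 F2720
G1 X20.9052 Y39.0318 F2720
G1 X25.6840 Y27.4947 F2720
G1 X37.2211 Y22.7159 F2720
G1 X48.7582 Y27.4947 F2720
G1 X53.5370 Y39.0318 F2720
M5
G0 X0.0000 Y0.0000

Since the viewBox matches the mm dimensions, user units are millimetres directly. The only transform is the Y-flip y_m = 251.9706 − y_svg.

Shape 1 is a open polyline drawn with `<path>`. Its stroke #0000ff means score at S436, F2720. After flipping Y the toolpath is (90.3677,241.0007) → (104.6363,103.9654) → (133.4098,117.1134) → (146.7444,183.9291) → (11.3838,157.5919).

Shape 2 is a rectangle drawn with `<polygon>`. Its stroke #000000 means cut at S834, F835. After flipping Y the toolpath is (79.8821,235.7959) → (128.0545,235.7959) → (128.0545,149.7369) → (79.8821,149.7369) → (79.8821,235.7959), returning to the start.

Shape 3 is a circle drawn with `<circle>`. Its stroke #0000ff means score at S436, F2720. After flipping Y the toolpath is (53.5370,39.0318) → (48.7582,50.5689) → (37.2211,55.3477) → (25.6840,50.5689) → (20.9052,39.0318) → (25.6840,27.4947) → (37.2211,22.7159) → (48.7582,27.4947) → (53.5370,39.0318), returning to the start.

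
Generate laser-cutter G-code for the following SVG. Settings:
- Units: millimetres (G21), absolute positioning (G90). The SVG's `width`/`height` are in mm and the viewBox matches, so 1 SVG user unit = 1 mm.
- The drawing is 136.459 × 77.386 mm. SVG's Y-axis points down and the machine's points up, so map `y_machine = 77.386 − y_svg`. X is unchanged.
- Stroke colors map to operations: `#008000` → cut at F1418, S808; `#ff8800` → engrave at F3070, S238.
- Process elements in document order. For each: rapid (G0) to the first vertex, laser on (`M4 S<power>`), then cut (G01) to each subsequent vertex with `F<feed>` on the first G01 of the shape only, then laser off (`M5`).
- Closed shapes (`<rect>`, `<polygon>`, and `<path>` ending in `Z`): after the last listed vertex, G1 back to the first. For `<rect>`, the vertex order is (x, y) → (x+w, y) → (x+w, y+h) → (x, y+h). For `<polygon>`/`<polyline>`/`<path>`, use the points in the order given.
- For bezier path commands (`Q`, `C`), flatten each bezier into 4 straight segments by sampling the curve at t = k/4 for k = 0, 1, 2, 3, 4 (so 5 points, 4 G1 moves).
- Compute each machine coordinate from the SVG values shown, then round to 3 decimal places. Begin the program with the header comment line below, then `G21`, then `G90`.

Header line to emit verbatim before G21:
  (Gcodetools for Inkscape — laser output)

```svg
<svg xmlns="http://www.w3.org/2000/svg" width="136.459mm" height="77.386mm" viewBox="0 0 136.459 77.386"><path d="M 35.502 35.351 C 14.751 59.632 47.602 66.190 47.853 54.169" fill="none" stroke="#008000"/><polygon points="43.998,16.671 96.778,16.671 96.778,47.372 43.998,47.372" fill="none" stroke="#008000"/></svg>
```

Since the viewBox matches the mm dimensions, user units are millimetres directly. The only transform is the Y-flip y_m = 77.386 − y_svg.

Shape 1 is a cubic bezier drawn with `<path>`. Its stroke #008000 means cut at S808, F1418. After flipping Y the toolpath is (35.502,42.035) → (28.642,27.161) → (33.802,19.013) → (42.899,17.671) → (47.853,23.217).

Shape 2 is a rectangle drawn with `<polygon>`. Its stroke #008000 means cut at S808, F1418. After flipping Y the toolpath is (43.998,60.715) → (96.778,60.715) → (96.778,30.014) → (43.998,30.014) → (43.998,60.715), returning to the start.

(Gcodetools for Inkscape — laser output)
G21
G90
G0 X35.502 Y42.035
M4 S808
G01 X28.642 Y27.161 F1418
G01 X33.802 Y19.013
G01 X42.899 Y17.671
G01 X47.853 Y23.217
M5
G0 X43.998 Y60.715
M4 S808
G01 X96.778 Y60.715 F1418
G01 X96.778 Y30.014
G01 X43.998 Y30.014
G01 X43.998 Y60.715
M5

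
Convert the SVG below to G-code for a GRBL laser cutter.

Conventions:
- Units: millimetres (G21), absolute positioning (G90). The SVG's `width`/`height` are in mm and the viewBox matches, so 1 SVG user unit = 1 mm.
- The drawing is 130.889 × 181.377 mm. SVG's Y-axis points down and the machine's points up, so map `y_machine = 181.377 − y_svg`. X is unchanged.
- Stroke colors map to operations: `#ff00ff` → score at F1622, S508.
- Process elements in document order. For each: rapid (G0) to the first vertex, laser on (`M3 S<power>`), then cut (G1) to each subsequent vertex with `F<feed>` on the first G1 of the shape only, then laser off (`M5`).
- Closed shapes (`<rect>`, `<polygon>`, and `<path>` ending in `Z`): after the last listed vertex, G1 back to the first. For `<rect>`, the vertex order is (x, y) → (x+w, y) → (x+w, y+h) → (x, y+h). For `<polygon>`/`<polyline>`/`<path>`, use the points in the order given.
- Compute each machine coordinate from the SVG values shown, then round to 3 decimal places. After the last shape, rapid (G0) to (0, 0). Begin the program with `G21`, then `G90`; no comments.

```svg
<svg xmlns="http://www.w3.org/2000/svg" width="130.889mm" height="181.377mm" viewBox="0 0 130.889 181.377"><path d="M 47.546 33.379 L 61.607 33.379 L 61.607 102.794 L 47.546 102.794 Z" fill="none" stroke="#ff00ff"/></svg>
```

Since the viewBox matches the mm dimensions, user units are millimetres directly. The only transform is the Y-flip y_m = 181.377 − y_svg.

Shape 1 is a rectangle drawn with `<path>`. Its stroke #ff00ff means score at S508, F1622. After flipping Y the toolpath is (47.546,147.998) → (61.607,147.998) → (61.607,78.583) → (47.546,78.583) → (47.546,147.998), returning to the start.

G21
G90
G0 X47.546 Y147.998
M3 S508
G1 X61.607 Y147.998 F1622
G1 X61.607 Y78.583
G1 X47.546 Y78.583
G1 X47.546 Y147.998
M5
G0 X0.000 Y0.000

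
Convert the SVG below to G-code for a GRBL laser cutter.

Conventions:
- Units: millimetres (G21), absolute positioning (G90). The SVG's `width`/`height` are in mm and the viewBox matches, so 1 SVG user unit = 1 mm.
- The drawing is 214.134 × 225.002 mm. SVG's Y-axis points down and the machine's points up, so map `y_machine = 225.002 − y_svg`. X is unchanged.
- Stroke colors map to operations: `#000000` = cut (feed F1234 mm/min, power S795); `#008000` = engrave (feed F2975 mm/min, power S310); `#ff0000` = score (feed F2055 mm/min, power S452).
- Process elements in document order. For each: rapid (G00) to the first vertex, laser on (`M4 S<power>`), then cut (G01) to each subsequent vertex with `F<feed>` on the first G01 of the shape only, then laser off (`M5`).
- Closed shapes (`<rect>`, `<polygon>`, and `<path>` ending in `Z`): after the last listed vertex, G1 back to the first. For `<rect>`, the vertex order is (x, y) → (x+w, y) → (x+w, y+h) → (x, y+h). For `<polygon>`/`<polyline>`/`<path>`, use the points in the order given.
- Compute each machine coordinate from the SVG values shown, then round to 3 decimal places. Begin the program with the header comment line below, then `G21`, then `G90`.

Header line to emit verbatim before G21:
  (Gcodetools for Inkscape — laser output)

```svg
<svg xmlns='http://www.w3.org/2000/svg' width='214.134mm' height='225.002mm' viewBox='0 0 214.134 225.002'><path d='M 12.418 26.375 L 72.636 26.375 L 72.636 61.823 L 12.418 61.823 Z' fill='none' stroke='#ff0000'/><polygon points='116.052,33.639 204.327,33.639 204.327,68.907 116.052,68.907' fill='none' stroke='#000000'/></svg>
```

(Gcodetools for Inkscape — laser output)
G21
G90
G00 X12.418 Y198.627
M4 S452
G01 X72.636 Y198.627 F2055
G01 X72.636 Y163.179
G01 X12.418 Y163.179
G01 X12.418 Y198.627
M5
G00 X116.052 Y191.363
M4 S795
G01 X204.327 Y191.363 F1234
G01 X204.327 Y156.095
G01 X116.052 Y156.095
G01 X116.052 Y191.363
M5

1 u = 1 mm; y_m = 225.002 − y.

[1] `<path>` rectangle, #ff0000→score S452 F2055: (12.418,198.627) → (72.636,198.627) → (72.636,163.179) → (12.418,163.179) → (12.418,198.627) (closed)

[2] `<polygon>` rectangle, #000000→cut S795 F1234: (116.052,191.363) → (204.327,191.363) → (204.327,156.095) → (116.052,156.095) → (116.052,191.363) (closed)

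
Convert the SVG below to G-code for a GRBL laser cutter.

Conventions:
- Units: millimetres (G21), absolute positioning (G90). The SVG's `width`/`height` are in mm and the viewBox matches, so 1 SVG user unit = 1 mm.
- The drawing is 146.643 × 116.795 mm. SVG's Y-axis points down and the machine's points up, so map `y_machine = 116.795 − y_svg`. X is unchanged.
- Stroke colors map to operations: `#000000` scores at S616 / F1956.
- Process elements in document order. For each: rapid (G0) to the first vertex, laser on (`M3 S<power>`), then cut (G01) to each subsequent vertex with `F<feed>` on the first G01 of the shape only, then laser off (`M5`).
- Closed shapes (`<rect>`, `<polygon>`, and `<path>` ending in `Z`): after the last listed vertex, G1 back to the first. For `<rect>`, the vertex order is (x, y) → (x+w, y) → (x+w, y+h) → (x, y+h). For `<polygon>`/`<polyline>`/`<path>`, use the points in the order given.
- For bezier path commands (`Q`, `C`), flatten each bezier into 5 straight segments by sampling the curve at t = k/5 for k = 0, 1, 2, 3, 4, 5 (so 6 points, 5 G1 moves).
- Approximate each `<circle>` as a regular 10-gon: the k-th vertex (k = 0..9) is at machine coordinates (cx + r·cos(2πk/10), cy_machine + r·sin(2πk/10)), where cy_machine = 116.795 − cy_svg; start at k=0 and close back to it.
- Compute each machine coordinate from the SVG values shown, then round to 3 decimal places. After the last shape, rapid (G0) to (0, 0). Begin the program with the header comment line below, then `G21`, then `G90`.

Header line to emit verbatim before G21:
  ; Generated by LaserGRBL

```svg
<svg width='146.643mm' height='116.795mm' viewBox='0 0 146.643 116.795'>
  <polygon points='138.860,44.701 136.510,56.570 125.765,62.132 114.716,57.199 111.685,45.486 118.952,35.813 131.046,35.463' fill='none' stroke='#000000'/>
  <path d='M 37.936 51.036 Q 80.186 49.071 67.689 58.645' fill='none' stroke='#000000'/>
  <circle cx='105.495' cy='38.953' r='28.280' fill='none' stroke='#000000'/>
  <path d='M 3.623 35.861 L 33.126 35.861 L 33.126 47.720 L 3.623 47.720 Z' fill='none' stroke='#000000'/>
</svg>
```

1 u = 1 mm; y_m = 116.795 − y.

[1] `<polygon>` regular polygon, #000000→score S616 F1956: (138.860,72.094) → (136.510,60.225) → (125.765,54.663) → (114.716,59.596) → (111.685,71.309) → (118.952,80.982) → (131.046,81.332) → (138.860,72.094) (closed)

[2] `<path>` quadratic bezier, #000000→score S616 F1956: (37.936,65.759) → (52.646,66.083) → (62.976,65.485) → (68.927,63.963) → (70.498,61.518) → (67.689,58.150)

[3] `<circle>` circle, #000000→score S616 F1956: (133.775,77.842) → (128.374,94.465) → (114.234,104.738) → (96.756,104.738) → (82.616,94.465) → (77.215,77.842) → (82.616,61.219) → (96.756,50.946) → (114.234,50.946) → (128.374,61.219) → (133.775,77.842) (closed)

[4] `<path>` rectangle, #000000→score S616 F1956: (3.623,80.934) → (33.126,80.934) → (33.126,69.075) → (3.623,69.075) → (3.623,80.934) (closed)

; Generated by LaserGRBL
G21
G90
G0 X138.860 Y72.094
M3 S616
G01 X136.510 Y60.225 F1956
G01 X125.765 Y54.663
G01 X114.716 Y59.596
G01 X111.685 Y71.309
G01 X118.952 Y80.982
G01 X131.046 Y81.332
G01 X138.860 Y72.094
M5
G0 X37.936 Y65.759
M3 S616
G01 X52.646 Y66.083 F1956
G01 X62.976 Y65.485
G01 X68.927 Y63.963
G01 X70.498 Y61.518
G01 X67.689 Y58.150
M5
G0 X133.775 Y77.842
M3 S616
G01 X128.374 Y94.465 F1956
G01 X114.234 Y104.738
G01 X96.756 Y104.738
G01 X82.616 Y94.465
G01 X77.215 Y77.842
G01 X82.616 Y61.219
G01 X96.756 Y50.946
G01 X114.234 Y50.946
G01 X128.374 Y61.219
G01 X133.775 Y77.842
M5
G0 X3.623 Y80.934
M3 S616
G01 X33.126 Y80.934 F1956
G01 X33.126 Y69.075
G01 X3.623 Y69.075
G01 X3.623 Y80.934
M5
G0 X0.000 Y0.000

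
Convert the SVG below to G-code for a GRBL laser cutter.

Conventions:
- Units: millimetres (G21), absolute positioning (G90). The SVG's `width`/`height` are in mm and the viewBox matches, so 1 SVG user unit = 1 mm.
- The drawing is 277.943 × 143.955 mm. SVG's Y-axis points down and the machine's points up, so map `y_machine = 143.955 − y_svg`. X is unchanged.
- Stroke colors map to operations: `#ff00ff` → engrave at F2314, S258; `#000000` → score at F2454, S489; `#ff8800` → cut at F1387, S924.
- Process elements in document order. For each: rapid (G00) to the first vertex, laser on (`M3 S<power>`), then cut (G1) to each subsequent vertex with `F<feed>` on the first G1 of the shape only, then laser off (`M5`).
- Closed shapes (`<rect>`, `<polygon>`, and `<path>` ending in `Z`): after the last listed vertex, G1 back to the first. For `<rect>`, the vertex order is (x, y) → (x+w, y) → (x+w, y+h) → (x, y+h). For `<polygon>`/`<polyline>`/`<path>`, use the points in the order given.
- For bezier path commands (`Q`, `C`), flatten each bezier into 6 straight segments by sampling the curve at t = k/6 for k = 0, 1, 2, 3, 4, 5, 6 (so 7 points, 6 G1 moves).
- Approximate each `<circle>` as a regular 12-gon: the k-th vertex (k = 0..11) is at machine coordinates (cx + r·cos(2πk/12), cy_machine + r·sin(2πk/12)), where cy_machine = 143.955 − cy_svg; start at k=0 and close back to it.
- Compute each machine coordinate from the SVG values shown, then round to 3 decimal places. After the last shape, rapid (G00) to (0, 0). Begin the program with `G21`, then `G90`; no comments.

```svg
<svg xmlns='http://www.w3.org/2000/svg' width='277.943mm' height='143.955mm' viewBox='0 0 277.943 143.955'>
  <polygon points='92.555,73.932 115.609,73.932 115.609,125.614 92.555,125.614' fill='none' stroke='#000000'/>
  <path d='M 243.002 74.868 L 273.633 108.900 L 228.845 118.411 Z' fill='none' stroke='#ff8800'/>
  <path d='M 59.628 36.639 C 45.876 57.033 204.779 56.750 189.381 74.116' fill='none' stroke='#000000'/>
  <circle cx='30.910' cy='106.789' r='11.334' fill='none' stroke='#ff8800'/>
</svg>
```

1 u = 1 mm; y_m = 143.955 − y.

[1] `<polygon>` rectangle, #000000→score S489 F2454: (92.555,70.023) → (115.609,70.023) → (115.609,18.341) → (92.555,18.341) → (92.555,70.023) (closed)

[2] `<path>` regular polygon, #ff8800→cut S924 F1387: (243.002,69.087) → (273.633,35.055) → (228.845,25.544) → (243.002,69.087) (closed)

[3] `<path>` cubic bezier, #000000→score S489 F2454: (59.628,107.316) → (65.534,98.665) → (90.577,92.395) → (125.122,87.442) → (159.529,82.741) → (184.161,77.229) → (189.381,69.839)

[4] `<circle>` circle, #ff8800→cut S924 F1387: (42.244,37.166) → (40.726,42.833) → (36.577,46.982) → (30.910,48.500) → (25.243,46.982) → (21.094,42.833) → (19.576,37.166) → (21.094,31.499) → (25.243,27.350) → (30.910,25.832) → (36.577,27.350) → (40.726,31.499) → (42.244,37.166) (closed)

G21
G90
G00 X92.555 Y70.023
M3 S489
G1 X115.609 Y70.023 F2454
G1 X115.609 Y18.341
G1 X92.555 Y18.341
G1 X92.555 Y70.023
M5
G00 X243.002 Y69.087
M3 S924
G1 X273.633 Y35.055 F1387
G1 X228.845 Y25.544
G1 X243.002 Y69.087
M5
G00 X59.628 Y107.316
M3 S489
G1 X65.534 Y98.665 F2454
G1 X90.577 Y92.395
G1 X125.122 Y87.442
G1 X159.529 Y82.741
G1 X184.161 Y77.229
G1 X189.381 Y69.839
M5
G00 X42.244 Y37.166
M3 S924
G1 X40.726 Y42.833 F1387
G1 X36.577 Y46.982
G1 X30.910 Y48.500
G1 X25.243 Y46.982
G1 X21.094 Y42.833
G1 X19.576 Y37.166
G1 X21.094 Y31.499
G1 X25.243 Y27.350
G1 X30.910 Y25.832
G1 X36.577 Y27.350
G1 X40.726 Y31.499
G1 X42.244 Y37.166
M5
G00 X0.000 Y0.000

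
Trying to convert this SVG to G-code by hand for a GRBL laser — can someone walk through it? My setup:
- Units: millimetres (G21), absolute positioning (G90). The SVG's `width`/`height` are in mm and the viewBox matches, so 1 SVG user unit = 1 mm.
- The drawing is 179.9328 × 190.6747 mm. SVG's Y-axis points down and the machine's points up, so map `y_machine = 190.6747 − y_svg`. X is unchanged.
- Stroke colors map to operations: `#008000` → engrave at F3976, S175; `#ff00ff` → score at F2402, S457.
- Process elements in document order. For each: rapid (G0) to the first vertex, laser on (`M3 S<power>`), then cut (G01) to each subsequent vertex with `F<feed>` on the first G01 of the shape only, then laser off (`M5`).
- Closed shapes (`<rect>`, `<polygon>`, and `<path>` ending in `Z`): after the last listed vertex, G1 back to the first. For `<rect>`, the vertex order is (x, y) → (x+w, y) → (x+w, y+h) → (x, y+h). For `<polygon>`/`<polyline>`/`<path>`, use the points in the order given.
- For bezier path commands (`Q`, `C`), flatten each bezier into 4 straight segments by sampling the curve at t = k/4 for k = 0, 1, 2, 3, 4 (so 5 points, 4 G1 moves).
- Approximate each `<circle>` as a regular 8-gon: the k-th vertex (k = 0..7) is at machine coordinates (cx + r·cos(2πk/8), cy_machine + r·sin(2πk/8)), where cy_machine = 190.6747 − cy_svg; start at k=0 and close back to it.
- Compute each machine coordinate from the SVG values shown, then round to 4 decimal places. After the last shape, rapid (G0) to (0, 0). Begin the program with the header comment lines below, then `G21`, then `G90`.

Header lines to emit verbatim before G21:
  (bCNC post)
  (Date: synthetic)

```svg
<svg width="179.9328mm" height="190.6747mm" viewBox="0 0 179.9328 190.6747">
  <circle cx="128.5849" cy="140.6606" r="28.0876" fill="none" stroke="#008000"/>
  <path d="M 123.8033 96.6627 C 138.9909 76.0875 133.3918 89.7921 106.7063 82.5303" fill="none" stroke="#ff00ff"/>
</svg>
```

(bCNC post)
(Date: synthetic)
G21
G90
G0 X156.6725 Y50.0141
M3 S175
G01 X148.4458 Y69.8750 F3976
G01 X128.5849 Y78.1017
G01 X108.7240 Y69.8750
G01 X100.4973 Y50.0141
G01 X108.7240 Y30.1532
G01 X128.5849 Y21.9265
G01 X148.4458 Y30.1532
G01 X156.6725 Y50.0141
M5
G0 X123.8033 Y94.0120
M3 S457
G01 X131.2918 Y103.8792 F2402
G01 X130.9572 Y106.0707
G01 X122.7714 Y105.7660
G01 X106.7063 Y108.1444
M5
G0 X0.0000 Y0.0000

Since the viewBox matches the mm dimensions, user units are millimetres directly. The only transform is the Y-flip y_m = 190.6747 − y_svg.

Shape 1 is a circle drawn with `<circle>`. Its stroke #008000 means engrave at S175, F3976. After flipping Y the toolpath is (156.6725,50.0141) → (148.4458,69.8750) → (128.5849,78.1017) → (108.7240,69.8750) → (100.4973,50.0141) → (108.7240,30.1532) → (128.5849,21.9265) → (148.4458,30.1532) → (156.6725,50.0141), returning to the start.

Shape 2 is a cubic bezier drawn with `<path>`. Its stroke #ff00ff means score at S457, F2402. After flipping Y the toolpath is (123.8033,94.0120) → (131.2918,103.8792) → (130.9572,106.0707) → (122.7714,105.7660) → (106.7063,108.1444).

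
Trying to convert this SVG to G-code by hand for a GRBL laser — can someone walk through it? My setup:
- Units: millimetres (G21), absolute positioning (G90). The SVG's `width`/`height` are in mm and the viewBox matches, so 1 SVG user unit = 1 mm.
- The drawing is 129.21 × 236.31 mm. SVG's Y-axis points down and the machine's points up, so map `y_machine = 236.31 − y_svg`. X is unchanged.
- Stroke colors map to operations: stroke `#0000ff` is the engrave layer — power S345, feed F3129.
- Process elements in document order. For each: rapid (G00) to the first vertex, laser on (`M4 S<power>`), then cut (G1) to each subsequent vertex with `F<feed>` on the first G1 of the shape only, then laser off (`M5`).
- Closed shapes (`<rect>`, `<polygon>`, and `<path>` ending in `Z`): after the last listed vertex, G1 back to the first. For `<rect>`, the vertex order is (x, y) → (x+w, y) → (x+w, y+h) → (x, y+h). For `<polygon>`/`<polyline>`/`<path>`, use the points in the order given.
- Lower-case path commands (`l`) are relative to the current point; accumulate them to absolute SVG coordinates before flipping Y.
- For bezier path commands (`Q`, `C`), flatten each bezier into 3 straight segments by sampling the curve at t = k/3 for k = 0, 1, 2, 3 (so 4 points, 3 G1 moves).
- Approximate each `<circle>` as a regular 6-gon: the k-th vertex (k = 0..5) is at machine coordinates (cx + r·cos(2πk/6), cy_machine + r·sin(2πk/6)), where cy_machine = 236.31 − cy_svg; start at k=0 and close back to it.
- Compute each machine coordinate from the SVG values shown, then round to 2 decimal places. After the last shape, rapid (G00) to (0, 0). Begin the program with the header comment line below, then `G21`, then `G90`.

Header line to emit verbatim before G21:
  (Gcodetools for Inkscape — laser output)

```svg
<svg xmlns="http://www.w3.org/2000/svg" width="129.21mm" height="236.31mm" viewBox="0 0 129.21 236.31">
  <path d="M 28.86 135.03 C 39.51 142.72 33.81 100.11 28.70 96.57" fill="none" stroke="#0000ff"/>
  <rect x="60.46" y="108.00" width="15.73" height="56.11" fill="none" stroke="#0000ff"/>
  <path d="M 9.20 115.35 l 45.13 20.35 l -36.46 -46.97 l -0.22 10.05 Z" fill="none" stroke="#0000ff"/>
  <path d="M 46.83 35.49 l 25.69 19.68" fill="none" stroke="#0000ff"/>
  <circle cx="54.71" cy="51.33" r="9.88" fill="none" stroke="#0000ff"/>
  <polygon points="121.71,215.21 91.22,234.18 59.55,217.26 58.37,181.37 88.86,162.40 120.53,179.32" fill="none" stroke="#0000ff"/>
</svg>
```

1 u = 1 mm; y_m = 236.31 − y.

[1] `<path>` cubic bezier, #0000ff→engrave S345 F3129: (28.86,101.28) → (34.69,107.05) → (33.38,126.49) → (28.70,139.74)

[2] `<rect>` rectangle, #0000ff→engrave S345 F3129: (60.46,128.31) → (76.19,128.31) → (76.19,72.20) → (60.46,72.20) → (60.46,128.31) (closed)

[3] `<path>` closed polygon, #0000ff→engrave S345 F3129: (9.20,120.96) → (54.33,100.61) → (17.87,147.58) → (17.65,137.53) → (9.20,120.96) (closed)

[4] `<path>` line segment, #0000ff→engrave S345 F3129: (46.83,200.82) → (72.52,181.14)

[5] `<circle>` circle, #0000ff→engrave S345 F3129: (64.59,184.98) → (59.65,193.54) → (49.77,193.54) → (44.83,184.98) → (49.77,176.42) → (59.65,176.42) → (64.59,184.98) (closed)

[6] `<polygon>` regular polygon, #0000ff→engrave S345 F3129: (121.71,21.10) → (91.22,2.13) → (59.55,19.05) → (58.37,54.94) → (88.86,73.91) → (120.53,56.99) → (121.71,21.10) (closed)

(Gcodetools for Inkscape — laser output)
G21
G90
G00 X28.86 Y101.28
M4 S345
G1 X34.69 Y107.05 F3129
G1 X33.38 Y126.49
G1 X28.70 Y139.74
M5
G00 X60.46 Y128.31
M4 S345
G1 X76.19 Y128.31 F3129
G1 X76.19 Y72.20
G1 X60.46 Y72.20
G1 X60.46 Y128.31
M5
G00 X9.20 Y120.96
M4 S345
G1 X54.33 Y100.61 F3129
G1 X17.87 Y147.58
G1 X17.65 Y137.53
G1 X9.20 Y120.96
M5
G00 X46.83 Y200.82
M4 S345
G1 X72.52 Y181.14 F3129
M5
G00 X64.59 Y184.98
M4 S345
G1 X59.65 Y193.54 F3129
G1 X49.77 Y193.54
G1 X44.83 Y184.98
G1 X49.77 Y176.42
G1 X59.65 Y176.42
G1 X64.59 Y184.98
M5
G00 X121.71 Y21.10
M4 S345
G1 X91.22 Y2.13 F3129
G1 X59.55 Y19.05
G1 X58.37 Y54.94
G1 X88.86 Y73.91
G1 X120.53 Y56.99
G1 X121.71 Y21.10
M5
G00 X0.00 Y0.00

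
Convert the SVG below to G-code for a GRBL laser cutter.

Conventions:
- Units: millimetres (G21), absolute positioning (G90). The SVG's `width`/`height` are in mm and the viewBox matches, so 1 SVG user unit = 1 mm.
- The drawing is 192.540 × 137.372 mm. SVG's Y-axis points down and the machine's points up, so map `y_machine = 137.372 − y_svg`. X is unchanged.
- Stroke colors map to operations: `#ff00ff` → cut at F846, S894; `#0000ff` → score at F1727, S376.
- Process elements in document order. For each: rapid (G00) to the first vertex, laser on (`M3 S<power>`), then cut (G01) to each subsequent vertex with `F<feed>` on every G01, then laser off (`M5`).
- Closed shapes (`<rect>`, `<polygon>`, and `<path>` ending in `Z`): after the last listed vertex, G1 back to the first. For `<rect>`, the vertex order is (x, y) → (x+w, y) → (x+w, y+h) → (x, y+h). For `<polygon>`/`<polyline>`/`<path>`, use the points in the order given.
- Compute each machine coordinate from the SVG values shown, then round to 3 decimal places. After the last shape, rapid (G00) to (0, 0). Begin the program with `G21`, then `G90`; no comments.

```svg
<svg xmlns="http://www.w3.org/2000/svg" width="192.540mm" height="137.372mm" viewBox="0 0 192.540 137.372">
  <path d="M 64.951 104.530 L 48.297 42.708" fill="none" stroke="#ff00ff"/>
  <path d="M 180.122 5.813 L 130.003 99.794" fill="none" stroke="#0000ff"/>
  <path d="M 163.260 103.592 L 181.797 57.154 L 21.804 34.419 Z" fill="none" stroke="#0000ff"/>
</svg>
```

G21
G90
G00 X64.951 Y32.842
M3 S894
G01 X48.297 Y94.664 F846
M5
G00 X180.122 Y131.559
M3 S376
G01 X130.003 Y37.578 F1727
M5
G00 X163.260 Y33.780
M3 S376
G01 X181.797 Y80.218 F1727
G01 X21.804 Y102.953 F1727
G01 X163.260 Y33.780 F1727
M5
G00 X0.000 Y0.000

Since the viewBox matches the mm dimensions, user units are millimetres directly. The only transform is the Y-flip y_m = 137.372 − y_svg.

Shape 1 is a line segment drawn with `<path>`. Its stroke #ff00ff means cut at S894, F846. After flipping Y the toolpath is (64.951,32.842) → (48.297,94.664).

Shape 2 is a line segment drawn with `<path>`. Its stroke #0000ff means score at S376, F1727. After flipping Y the toolpath is (180.122,131.559) → (130.003,37.578).

Shape 3 is a closed polygon drawn with `<path>`. Its stroke #0000ff means score at S376, F1727. After flipping Y the toolpath is (163.260,33.780) → (181.797,80.218) → (21.804,102.953) → (163.260,33.780), returning to the start.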